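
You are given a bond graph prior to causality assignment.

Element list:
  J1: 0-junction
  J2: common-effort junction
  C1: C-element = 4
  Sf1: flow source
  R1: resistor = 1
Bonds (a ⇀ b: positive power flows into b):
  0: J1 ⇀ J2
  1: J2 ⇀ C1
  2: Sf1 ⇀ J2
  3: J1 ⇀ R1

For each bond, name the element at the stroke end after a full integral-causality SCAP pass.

#0 stroke at J1
#1 stroke at J2
#2 stroke at Sf1
#3 stroke at R1

β2 stroke at Sf1  (source Sf1 imposes f)
β1 stroke at J2  (prefer integral on C1)
β0 stroke at J1  (common-e at J2 fixed by 1)
β3 stroke at R1  (common-e at J1 fixed by 0)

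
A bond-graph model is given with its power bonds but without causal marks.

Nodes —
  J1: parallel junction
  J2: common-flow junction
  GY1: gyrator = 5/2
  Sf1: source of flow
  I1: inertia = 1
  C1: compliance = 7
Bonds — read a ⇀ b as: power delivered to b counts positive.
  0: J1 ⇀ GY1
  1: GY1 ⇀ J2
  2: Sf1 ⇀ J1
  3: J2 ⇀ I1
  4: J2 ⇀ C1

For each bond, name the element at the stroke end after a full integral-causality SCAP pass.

b2 →Sf1  (Sf1: flow source, stroke at near end)
b0 →J1  (J1: last free bond brings effort in)
b1 →J2  (GY1 both-in/both-out from 0)
b3 →I1  (I1 integral (f out))
b4 →J2  (common-f at J2 fixed by 3)

β0 stroke→J1
β1 stroke→J2
β2 stroke→Sf1
β3 stroke→I1
β4 stroke→J2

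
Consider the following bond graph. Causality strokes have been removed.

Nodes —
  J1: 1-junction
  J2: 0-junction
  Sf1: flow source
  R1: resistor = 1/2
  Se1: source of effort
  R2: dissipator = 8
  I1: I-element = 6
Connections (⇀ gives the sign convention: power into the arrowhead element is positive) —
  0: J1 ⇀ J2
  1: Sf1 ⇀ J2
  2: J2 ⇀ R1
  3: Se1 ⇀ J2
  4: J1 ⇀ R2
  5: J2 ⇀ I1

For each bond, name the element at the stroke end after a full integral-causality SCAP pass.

b1 stroke→Sf1  (source Sf1 imposes f)
b3 stroke→J2  (Se1 (Se) sets effort on bond)
b0 stroke→J1  (J2: bond 3 brought effort, rest push out)
b2 stroke→R1  (0-jn J2 has e-setter on 3)
b5 stroke→I1  (common-e at J2 fixed by 3)
b4 stroke→R2  (closing 1-jn rule on J1)

#0 stroke at J1
#1 stroke at Sf1
#2 stroke at R1
#3 stroke at J2
#4 stroke at R2
#5 stroke at I1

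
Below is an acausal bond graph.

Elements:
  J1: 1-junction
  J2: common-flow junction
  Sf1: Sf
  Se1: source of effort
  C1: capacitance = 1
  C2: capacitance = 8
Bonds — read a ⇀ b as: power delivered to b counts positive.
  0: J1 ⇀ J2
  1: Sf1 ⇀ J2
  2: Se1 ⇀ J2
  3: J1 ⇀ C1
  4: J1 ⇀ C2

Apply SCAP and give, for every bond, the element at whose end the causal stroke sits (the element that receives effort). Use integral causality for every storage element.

β0 stroke at J2
β1 stroke at Sf1
β2 stroke at J2
β3 stroke at J1
β4 stroke at J1

bond 1 stroke→Sf1  (Sf1 fixes flow; stroke at Sf1)
bond 2 stroke→J2  (Se1 fixes effort; stroke away)
bond 0 stroke→J2  (J2: bond 1 brought flow, rest push out)
bond 3 stroke→J1  (J1: bond 0 brought flow, rest push out)
bond 4 stroke→J1  (1-jn J1 has f-setter on 0)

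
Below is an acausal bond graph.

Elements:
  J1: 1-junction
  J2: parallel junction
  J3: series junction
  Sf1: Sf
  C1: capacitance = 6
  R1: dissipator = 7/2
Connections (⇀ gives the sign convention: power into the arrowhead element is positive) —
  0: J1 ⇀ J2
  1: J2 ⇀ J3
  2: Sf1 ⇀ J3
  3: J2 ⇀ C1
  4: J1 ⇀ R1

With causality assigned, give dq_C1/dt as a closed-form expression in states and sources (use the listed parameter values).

#2 stroke→Sf1  (Sf1 (Sf) sets flow on bond)
#1 stroke→J3  (1-jn J3 has f-setter on 2)
#3 stroke→J2  (C1 integral (e out))
#0 stroke→J1  (0-jn J2 has e-setter on 3)
#4 stroke→R1  (J1 needs exactly one f-in)

dq_C1/dt = -F_Sf1 - q_C1/21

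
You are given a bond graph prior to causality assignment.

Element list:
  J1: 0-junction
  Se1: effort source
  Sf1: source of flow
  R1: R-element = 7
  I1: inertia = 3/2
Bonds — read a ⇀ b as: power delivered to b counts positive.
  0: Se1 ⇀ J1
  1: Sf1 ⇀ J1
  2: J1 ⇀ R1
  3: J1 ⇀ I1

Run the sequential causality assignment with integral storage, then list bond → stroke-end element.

bond 0 →J1  (source Se1 imposes e)
bond 1 →Sf1  (Sf1 (Sf) sets flow on bond)
bond 2 →R1  (common-e at J1 fixed by 0)
bond 3 →I1  (J1 effort already set via bond 0)

#0 stroke→J1
#1 stroke→Sf1
#2 stroke→R1
#3 stroke→I1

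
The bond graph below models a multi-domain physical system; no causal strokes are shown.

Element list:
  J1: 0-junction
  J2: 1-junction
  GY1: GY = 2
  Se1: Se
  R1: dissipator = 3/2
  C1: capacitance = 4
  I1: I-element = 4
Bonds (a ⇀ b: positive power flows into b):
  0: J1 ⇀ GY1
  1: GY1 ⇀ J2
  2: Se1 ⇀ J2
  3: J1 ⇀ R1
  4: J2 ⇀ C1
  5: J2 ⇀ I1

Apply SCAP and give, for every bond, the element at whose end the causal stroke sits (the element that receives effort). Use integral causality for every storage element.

β0 |J1
β1 |J2
β2 |J2
β3 |R1
β4 |J2
β5 |I1

β2 stroke at J2  (Se1 fixes effort; stroke away)
β4 stroke at J2  (prefer integral on C1)
β5 stroke at I1  (I1 outputs flow p/I1)
β1 stroke at J2  (J2 flow already set via bond 5)
β0 stroke at J1  (GY1: gyrator matches bond 1)
β3 stroke at R1  (common-e at J1 fixed by 0)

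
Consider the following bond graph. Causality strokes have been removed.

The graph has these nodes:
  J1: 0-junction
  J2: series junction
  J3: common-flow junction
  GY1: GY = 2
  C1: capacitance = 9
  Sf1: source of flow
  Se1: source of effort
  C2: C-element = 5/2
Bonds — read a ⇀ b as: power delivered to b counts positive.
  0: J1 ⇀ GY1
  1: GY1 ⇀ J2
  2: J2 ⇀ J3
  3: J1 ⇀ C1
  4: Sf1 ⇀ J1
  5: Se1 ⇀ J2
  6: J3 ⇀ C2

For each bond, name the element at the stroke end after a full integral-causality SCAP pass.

b0 →GY1
b1 →GY1
b2 →J2
b3 →J1
b4 →Sf1
b5 →J2
b6 →J3

b4 →Sf1  (Sf1 (Sf) sets flow on bond)
b5 →J2  (Se1: effort source, stroke at far end)
b3 →J1  (C1: C, integral causality)
b0 →GY1  (J1 effort already set via bond 3)
b1 →GY1  (GY1 both-in/both-out from 0)
b2 →J2  (common-f at J2 fixed by 1)
b6 →J3  (J3: bond 2 brought flow, rest push out)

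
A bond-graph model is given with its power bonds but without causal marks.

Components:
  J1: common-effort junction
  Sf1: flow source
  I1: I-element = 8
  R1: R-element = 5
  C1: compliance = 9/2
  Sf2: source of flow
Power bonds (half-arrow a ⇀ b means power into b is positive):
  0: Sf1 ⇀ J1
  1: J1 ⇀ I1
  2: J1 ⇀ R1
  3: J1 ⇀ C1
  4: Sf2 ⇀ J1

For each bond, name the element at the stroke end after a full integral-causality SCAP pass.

#0 →Sf1  (Sf1: flow source, stroke at near end)
#4 →Sf2  (source Sf2 imposes f)
#1 →I1  (I1 outputs flow p/I1)
#3 →J1  (C1 outputs effort q/C1)
#2 →R1  (common-e at J1 fixed by 3)

β0 stroke at Sf1
β1 stroke at I1
β2 stroke at R1
β3 stroke at J1
β4 stroke at Sf2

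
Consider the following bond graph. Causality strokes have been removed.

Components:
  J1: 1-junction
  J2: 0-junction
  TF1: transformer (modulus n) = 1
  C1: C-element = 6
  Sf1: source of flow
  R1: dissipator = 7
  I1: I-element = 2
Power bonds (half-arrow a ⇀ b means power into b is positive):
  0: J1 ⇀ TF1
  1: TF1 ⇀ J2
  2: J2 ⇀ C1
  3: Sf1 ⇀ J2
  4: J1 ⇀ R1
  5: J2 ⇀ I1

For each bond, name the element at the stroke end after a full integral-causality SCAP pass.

bond 3 stroke at Sf1  (Sf1 (Sf) sets flow on bond)
bond 2 stroke at J2  (prefer integral on C1)
bond 1 stroke at TF1  (common-e at J2 fixed by 2)
bond 5 stroke at I1  (0-jn J2 has e-setter on 2)
bond 0 stroke at J1  (through TF1, causality passes straight; one stroke at TF1)
bond 4 stroke at R1  (J1 needs exactly one f-in)

b0 stroke at J1
b1 stroke at TF1
b2 stroke at J2
b3 stroke at Sf1
b4 stroke at R1
b5 stroke at I1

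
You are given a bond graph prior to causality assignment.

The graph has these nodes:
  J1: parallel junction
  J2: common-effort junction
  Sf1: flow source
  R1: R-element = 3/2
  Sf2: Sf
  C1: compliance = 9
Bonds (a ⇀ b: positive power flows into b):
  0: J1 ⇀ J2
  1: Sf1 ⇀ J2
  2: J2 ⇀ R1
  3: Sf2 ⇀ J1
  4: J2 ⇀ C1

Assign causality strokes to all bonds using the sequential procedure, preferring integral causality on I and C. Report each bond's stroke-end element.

#1 stroke→Sf1  (Sf1 fixes flow; stroke at Sf1)
#3 stroke→Sf2  (Sf2 (Sf) sets flow on bond)
#0 stroke→J1  (closing 0-jn rule on J1)
#4 stroke→J2  (C1: C, integral causality)
#2 stroke→R1  (J2 effort already set via bond 4)

b0 stroke→J1
b1 stroke→Sf1
b2 stroke→R1
b3 stroke→Sf2
b4 stroke→J2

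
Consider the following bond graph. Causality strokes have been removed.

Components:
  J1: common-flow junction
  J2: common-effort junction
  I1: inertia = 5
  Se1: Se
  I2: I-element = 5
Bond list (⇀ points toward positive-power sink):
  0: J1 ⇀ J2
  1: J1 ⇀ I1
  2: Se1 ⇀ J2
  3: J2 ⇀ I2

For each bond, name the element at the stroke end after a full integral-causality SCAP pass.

β2 →J2  (source Se1 imposes e)
β0 →J1  (0-jn J2 has e-setter on 2)
β3 →I2  (J2: bond 2 brought effort, rest push out)
β1 →I1  (only one flow-in slot at J1)

#0 stroke→J1
#1 stroke→I1
#2 stroke→J2
#3 stroke→I2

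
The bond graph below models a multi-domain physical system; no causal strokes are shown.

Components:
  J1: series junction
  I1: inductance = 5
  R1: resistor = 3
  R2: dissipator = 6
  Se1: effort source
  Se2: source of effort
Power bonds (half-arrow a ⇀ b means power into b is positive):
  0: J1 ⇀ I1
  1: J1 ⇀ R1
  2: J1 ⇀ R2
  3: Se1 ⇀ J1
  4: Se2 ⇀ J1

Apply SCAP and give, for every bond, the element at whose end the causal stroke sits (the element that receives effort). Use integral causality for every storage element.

b0 |I1
b1 |J1
b2 |J1
b3 |J1
b4 |J1

β3 |J1  (Se1: effort source, stroke at far end)
β4 |J1  (Se2 fixes effort; stroke away)
β0 |I1  (I1 outputs flow p/I1)
β1 |J1  (1-jn J1 has f-setter on 0)
β2 |J1  (1-jn J1 has f-setter on 0)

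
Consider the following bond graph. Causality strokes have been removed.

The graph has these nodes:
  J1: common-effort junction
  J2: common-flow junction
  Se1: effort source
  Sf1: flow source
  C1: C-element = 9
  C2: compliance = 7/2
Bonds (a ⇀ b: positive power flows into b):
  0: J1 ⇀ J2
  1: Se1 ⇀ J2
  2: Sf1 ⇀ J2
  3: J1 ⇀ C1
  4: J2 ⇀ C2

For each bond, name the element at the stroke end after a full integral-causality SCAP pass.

#1 stroke→J2  (Se1 fixes effort; stroke away)
#2 stroke→Sf1  (Sf1 fixes flow; stroke at Sf1)
#0 stroke→J2  (J2 flow already set via bond 2)
#4 stroke→J2  (J2 flow already set via bond 2)
#3 stroke→J1  (closing 0-jn rule on J1)

bond 0 →J2
bond 1 →J2
bond 2 →Sf1
bond 3 →J1
bond 4 →J2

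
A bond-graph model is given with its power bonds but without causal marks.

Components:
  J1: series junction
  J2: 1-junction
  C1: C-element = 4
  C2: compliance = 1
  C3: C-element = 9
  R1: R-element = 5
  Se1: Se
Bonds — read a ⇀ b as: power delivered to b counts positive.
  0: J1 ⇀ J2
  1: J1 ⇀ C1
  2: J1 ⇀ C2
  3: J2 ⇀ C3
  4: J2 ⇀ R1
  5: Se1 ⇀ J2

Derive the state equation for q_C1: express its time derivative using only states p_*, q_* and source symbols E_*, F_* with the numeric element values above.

β5 →J2  (Se1: effort source, stroke at far end)
β1 →J1  (C1: C, integral causality)
β2 →J1  (C2 outputs effort q/C2)
β0 →J2  (closing 1-jn rule on J1)
β3 →J2  (prefer integral on C3)
β4 →R1  (closing 1-jn rule on J2)

dq_C1/dt = E_Se1/5 - q_C1/20 - q_C2/5 - q_C3/45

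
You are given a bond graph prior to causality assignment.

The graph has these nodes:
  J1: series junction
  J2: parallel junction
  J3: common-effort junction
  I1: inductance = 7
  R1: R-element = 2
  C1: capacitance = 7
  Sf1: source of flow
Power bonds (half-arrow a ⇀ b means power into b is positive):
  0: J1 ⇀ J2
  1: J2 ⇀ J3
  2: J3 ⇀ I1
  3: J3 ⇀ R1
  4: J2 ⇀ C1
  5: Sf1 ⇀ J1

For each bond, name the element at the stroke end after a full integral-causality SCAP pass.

β0 →J1
β1 →J3
β2 →I1
β3 →R1
β4 →J2
β5 →Sf1

#5 stroke at Sf1  (Sf1: flow source, stroke at near end)
#0 stroke at J1  (1-jn J1 has f-setter on 5)
#2 stroke at I1  (prefer integral on I1)
#4 stroke at J2  (prefer integral on C1)
#1 stroke at J3  (0-jn J2 has e-setter on 4)
#3 stroke at R1  (0-jn J3 has e-setter on 1)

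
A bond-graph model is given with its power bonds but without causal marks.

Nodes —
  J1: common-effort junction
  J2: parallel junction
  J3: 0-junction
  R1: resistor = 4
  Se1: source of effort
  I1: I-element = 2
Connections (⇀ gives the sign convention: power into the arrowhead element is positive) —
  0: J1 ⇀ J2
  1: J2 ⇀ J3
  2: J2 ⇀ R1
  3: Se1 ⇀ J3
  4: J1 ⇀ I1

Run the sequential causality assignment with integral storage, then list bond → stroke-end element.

bond 3 |J3  (Se1 (Se) sets effort on bond)
bond 1 |J2  (0-jn J3 has e-setter on 3)
bond 0 |J1  (J2: bond 1 brought effort, rest push out)
bond 2 |R1  (J2: bond 1 brought effort, rest push out)
bond 4 |I1  (0-jn J1 has e-setter on 0)

β0 →J1
β1 →J2
β2 →R1
β3 →J3
β4 →I1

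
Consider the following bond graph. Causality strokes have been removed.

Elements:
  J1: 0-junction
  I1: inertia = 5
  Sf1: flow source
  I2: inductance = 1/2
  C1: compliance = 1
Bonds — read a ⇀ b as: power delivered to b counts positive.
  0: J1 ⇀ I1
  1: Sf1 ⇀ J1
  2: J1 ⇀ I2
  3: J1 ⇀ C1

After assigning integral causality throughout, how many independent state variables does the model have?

3  (C1, I1, I2 all integral)

bond 1 →Sf1  (Sf1: flow source, stroke at near end)
bond 0 →I1  (I1 integral (f out))
bond 2 →I2  (I2 integral (f out))
bond 3 →J1  (J1 needs exactly one e-in)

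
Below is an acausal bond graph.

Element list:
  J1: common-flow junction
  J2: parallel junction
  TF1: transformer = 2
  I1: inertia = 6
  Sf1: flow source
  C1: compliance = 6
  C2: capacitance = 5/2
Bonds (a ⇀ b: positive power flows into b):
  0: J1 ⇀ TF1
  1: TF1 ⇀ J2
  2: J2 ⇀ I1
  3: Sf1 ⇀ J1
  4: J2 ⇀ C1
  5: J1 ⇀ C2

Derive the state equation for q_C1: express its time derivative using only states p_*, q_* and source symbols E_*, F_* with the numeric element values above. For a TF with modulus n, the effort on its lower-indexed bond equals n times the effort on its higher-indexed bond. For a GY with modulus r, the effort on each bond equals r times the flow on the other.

bond 3 stroke at Sf1  (Sf1: flow source, stroke at near end)
bond 0 stroke at J1  (common-f at J1 fixed by 3)
bond 5 stroke at J1  (common-f at J1 fixed by 3)
bond 1 stroke at TF1  (through TF1, causality passes straight; one stroke at TF1)
bond 2 stroke at I1  (I1 integral (f out))
bond 4 stroke at J2  (only one effort-in slot at J2)

dq_C1/dt = 2*F_Sf1 - p_I1/6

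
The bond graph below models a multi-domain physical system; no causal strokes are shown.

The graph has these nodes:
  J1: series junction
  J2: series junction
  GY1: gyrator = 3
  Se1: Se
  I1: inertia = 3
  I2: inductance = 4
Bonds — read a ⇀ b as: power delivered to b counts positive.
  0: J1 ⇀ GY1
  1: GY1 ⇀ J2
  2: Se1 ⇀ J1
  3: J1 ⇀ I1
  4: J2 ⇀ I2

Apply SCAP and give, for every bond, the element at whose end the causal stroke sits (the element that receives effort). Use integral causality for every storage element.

bond 0 →J1
bond 1 →J2
bond 2 →J1
bond 3 →I1
bond 4 →I2

#2 stroke→J1  (Se1 fixes effort; stroke away)
#3 stroke→I1  (prefer integral on I1)
#0 stroke→J1  (J1: bond 3 brought flow, rest push out)
#1 stroke→J2  (GY GY1: same side as bond 0)
#4 stroke→I2  (J2 needs exactly one f-in)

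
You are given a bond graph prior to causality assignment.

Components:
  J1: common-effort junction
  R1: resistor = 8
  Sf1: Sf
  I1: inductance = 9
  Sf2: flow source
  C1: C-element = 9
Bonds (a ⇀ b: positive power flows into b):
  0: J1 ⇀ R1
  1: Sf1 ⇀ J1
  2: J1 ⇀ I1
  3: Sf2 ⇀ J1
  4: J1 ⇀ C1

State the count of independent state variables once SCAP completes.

2  (C1, I1 all integral)

bond 1 stroke at Sf1  (Sf1: flow source, stroke at near end)
bond 3 stroke at Sf2  (Sf2: flow source, stroke at near end)
bond 2 stroke at I1  (I1 integral (f out))
bond 4 stroke at J1  (C1 integral (e out))
bond 0 stroke at R1  (0-jn J1 has e-setter on 4)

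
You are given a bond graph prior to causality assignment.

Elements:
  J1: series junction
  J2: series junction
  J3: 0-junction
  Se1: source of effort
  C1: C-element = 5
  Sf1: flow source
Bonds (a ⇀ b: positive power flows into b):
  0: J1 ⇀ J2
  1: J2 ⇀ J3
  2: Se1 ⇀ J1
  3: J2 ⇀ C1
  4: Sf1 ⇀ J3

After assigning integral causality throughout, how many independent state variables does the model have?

bond 2 stroke→J1  (Se1 fixes effort; stroke away)
bond 4 stroke→Sf1  (Sf1: flow source, stroke at near end)
bond 0 stroke→J2  (J1 needs exactly one f-in)
bond 1 stroke→J3  (J3 needs exactly one e-in)
bond 3 stroke→J2  (J2: bond 1 brought flow, rest push out)

1  (C1 all integral)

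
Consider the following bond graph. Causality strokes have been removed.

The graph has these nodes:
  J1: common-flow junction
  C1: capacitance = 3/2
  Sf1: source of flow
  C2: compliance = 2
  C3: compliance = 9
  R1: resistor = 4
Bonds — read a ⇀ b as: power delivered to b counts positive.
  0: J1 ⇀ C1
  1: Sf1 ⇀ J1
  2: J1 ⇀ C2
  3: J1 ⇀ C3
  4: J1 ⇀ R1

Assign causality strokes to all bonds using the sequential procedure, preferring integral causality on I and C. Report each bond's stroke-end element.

#0 |J1
#1 |Sf1
#2 |J1
#3 |J1
#4 |J1

#1 |Sf1  (source Sf1 imposes f)
#0 |J1  (common-f at J1 fixed by 1)
#2 |J1  (J1: bond 1 brought flow, rest push out)
#3 |J1  (J1: bond 1 brought flow, rest push out)
#4 |J1  (1-jn J1 has f-setter on 1)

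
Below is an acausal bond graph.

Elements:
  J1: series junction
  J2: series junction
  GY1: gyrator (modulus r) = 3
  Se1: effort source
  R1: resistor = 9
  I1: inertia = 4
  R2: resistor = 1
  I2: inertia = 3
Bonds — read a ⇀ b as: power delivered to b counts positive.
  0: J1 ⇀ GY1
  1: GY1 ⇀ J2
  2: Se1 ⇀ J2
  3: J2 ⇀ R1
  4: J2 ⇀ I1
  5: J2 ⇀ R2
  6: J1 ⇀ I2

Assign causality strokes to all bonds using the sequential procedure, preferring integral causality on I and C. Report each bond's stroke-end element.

β2 →J2  (Se1 fixes effort; stroke away)
β4 →I1  (I1: I, integral causality)
β1 →J2  (J2 flow already set via bond 4)
β3 →J2  (1-jn J2 has f-setter on 4)
β5 →J2  (common-f at J2 fixed by 4)
β0 →J1  (GY1: gyrator matches bond 1)
β6 →I2  (J1 needs exactly one f-in)

β0 stroke at J1
β1 stroke at J2
β2 stroke at J2
β3 stroke at J2
β4 stroke at I1
β5 stroke at J2
β6 stroke at I2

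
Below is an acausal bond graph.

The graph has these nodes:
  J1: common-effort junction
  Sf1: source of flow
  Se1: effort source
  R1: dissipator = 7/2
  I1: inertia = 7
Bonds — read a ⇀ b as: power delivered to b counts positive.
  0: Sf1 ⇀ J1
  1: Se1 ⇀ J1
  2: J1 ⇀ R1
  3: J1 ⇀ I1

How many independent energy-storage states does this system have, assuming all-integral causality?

1  (I1 all integral)

b0 stroke at Sf1  (Sf1 fixes flow; stroke at Sf1)
b1 stroke at J1  (Se1 (Se) sets effort on bond)
b2 stroke at R1  (J1 effort already set via bond 1)
b3 stroke at I1  (0-jn J1 has e-setter on 1)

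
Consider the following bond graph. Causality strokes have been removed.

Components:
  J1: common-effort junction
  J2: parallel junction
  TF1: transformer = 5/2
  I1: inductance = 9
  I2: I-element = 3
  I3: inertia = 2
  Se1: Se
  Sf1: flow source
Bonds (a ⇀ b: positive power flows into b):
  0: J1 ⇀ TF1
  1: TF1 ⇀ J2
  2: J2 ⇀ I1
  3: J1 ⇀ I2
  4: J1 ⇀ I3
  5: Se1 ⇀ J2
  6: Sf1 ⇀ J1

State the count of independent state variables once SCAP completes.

3  (I1, I2, I3 all integral)

bond 5 stroke at J2  (Se1: effort source, stroke at far end)
bond 6 stroke at Sf1  (Sf1: flow source, stroke at near end)
bond 1 stroke at TF1  (J2: bond 5 brought effort, rest push out)
bond 2 stroke at I1  (common-e at J2 fixed by 5)
bond 0 stroke at J1  (through TF1, causality passes straight; one stroke at TF1)
bond 3 stroke at I2  (common-e at J1 fixed by 0)
bond 4 stroke at I3  (common-e at J1 fixed by 0)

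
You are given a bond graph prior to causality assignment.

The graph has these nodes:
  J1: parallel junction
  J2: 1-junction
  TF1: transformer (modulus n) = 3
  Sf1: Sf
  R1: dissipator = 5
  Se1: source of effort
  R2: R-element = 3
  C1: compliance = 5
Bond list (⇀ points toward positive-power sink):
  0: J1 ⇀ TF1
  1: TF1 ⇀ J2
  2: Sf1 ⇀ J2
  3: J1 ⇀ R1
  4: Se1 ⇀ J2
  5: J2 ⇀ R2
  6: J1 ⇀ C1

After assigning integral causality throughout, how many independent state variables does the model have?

b2 stroke at Sf1  (Sf1 (Sf) sets flow on bond)
b4 stroke at J2  (Se1: effort source, stroke at far end)
b1 stroke at J2  (1-jn J2 has f-setter on 2)
b5 stroke at J2  (J2 flow already set via bond 2)
b0 stroke at TF1  (TF TF1: opposite of bond 1)
b6 stroke at J1  (C1: C, integral causality)
b3 stroke at R1  (0-jn J1 has e-setter on 6)

1  (C1 all integral)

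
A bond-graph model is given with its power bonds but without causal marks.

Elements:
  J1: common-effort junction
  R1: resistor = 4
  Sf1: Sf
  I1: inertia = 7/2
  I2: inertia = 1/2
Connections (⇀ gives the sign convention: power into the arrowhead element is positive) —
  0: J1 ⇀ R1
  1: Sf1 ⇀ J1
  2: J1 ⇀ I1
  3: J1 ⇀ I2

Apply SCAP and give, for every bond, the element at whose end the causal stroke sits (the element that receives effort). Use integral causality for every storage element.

β1 stroke at Sf1  (Sf1 (Sf) sets flow on bond)
β2 stroke at I1  (I1 integral (f out))
β3 stroke at I2  (I2 outputs flow p/I2)
β0 stroke at J1  (closing 0-jn rule on J1)

bond 0 →J1
bond 1 →Sf1
bond 2 →I1
bond 3 →I2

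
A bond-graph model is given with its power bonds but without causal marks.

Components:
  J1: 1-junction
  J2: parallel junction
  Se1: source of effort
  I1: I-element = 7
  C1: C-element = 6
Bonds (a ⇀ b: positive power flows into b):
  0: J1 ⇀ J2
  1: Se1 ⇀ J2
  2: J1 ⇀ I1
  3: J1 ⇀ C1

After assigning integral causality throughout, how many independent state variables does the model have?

bond 1 |J2  (Se1: effort source, stroke at far end)
bond 0 |J1  (0-jn J2 has e-setter on 1)
bond 2 |I1  (I1 integral (f out))
bond 3 |J1  (1-jn J1 has f-setter on 2)

2  (C1, I1 all integral)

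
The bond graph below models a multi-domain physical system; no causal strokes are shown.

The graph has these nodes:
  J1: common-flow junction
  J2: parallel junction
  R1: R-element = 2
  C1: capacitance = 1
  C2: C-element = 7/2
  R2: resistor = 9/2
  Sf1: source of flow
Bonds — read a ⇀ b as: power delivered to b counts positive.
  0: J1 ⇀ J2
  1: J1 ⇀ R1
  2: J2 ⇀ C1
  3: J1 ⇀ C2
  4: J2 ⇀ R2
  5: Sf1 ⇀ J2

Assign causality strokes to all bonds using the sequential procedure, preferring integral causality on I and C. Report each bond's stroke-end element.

b5 |Sf1  (source Sf1 imposes f)
b2 |J2  (prefer integral on C1)
b0 |J1  (J2: bond 2 brought effort, rest push out)
b4 |R2  (0-jn J2 has e-setter on 2)
b3 |J1  (C2 outputs effort q/C2)
b1 |R1  (J1: last free bond brings flow in)

b0 →J1
b1 →R1
b2 →J2
b3 →J1
b4 →R2
b5 →Sf1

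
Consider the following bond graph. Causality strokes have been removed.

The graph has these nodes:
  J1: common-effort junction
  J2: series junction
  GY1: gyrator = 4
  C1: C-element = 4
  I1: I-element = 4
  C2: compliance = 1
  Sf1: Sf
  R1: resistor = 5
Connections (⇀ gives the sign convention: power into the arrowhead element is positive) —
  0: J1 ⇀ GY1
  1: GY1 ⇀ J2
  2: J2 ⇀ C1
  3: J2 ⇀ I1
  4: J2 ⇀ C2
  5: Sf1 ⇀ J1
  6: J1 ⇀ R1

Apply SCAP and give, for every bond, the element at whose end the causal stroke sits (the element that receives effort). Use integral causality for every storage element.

bond 5 |Sf1  (Sf1: flow source, stroke at near end)
bond 2 |J2  (prefer integral on C1)
bond 3 |I1  (I1: I, integral causality)
bond 1 |J2  (1-jn J2 has f-setter on 3)
bond 4 |J2  (common-f at J2 fixed by 3)
bond 0 |J1  (through GY1, causality inverts; strokes same side of GY1)
bond 6 |R1  (J1 effort already set via bond 0)

b0 |J1
b1 |J2
b2 |J2
b3 |I1
b4 |J2
b5 |Sf1
b6 |R1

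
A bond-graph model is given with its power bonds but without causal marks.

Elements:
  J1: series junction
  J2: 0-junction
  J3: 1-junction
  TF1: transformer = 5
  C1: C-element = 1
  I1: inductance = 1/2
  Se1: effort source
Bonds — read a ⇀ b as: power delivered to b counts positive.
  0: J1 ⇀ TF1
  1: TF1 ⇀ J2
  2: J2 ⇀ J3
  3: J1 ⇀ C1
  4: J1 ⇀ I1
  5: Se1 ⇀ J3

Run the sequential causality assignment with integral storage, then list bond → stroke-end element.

bond 0 →J1
bond 1 →TF1
bond 2 →J2
bond 3 →J1
bond 4 →I1
bond 5 →J3

bond 5 →J3  (Se1 (Se) sets effort on bond)
bond 2 →J2  (J3: last free bond brings flow in)
bond 1 →TF1  (0-jn J2 has e-setter on 2)
bond 0 →J1  (TF1 one-in-one-out from 1)
bond 3 →J1  (C1 integral (e out))
bond 4 →I1  (only one flow-in slot at J1)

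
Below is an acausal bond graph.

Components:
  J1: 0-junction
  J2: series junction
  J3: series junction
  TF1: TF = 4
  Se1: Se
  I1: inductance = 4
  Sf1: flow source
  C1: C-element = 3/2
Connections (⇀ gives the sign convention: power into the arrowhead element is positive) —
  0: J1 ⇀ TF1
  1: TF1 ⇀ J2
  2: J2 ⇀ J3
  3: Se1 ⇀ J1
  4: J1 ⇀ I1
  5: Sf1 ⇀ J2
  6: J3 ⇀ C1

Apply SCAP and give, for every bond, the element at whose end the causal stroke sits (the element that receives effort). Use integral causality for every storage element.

bond 0 stroke→TF1
bond 1 stroke→J2
bond 2 stroke→J2
bond 3 stroke→J1
bond 4 stroke→I1
bond 5 stroke→Sf1
bond 6 stroke→J3

#3 stroke→J1  (Se1: effort source, stroke at far end)
#5 stroke→Sf1  (Sf1 (Sf) sets flow on bond)
#0 stroke→TF1  (common-e at J1 fixed by 3)
#4 stroke→I1  (J1: bond 3 brought effort, rest push out)
#1 stroke→J2  (common-f at J2 fixed by 5)
#2 stroke→J2  (J2: bond 5 brought flow, rest push out)
#6 stroke→J3  (J3 flow already set via bond 2)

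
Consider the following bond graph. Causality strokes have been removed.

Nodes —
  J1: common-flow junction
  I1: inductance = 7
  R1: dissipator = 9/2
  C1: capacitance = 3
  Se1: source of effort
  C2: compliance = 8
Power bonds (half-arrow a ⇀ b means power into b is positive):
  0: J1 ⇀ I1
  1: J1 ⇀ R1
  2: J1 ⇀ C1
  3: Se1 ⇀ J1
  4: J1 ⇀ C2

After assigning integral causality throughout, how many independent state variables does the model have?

β3 stroke at J1  (Se1 fixes effort; stroke away)
β0 stroke at I1  (I1 outputs flow p/I1)
β1 stroke at J1  (1-jn J1 has f-setter on 0)
β2 stroke at J1  (1-jn J1 has f-setter on 0)
β4 stroke at J1  (common-f at J1 fixed by 0)

3  (C1, C2, I1 all integral)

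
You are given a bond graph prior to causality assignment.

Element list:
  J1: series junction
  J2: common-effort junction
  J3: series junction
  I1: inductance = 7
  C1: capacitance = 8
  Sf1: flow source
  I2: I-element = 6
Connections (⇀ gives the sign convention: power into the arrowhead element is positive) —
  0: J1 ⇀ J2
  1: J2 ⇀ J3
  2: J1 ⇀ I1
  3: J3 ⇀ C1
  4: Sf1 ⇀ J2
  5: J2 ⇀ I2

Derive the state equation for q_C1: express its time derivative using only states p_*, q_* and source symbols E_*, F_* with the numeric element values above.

bond 4 →Sf1  (Sf1 fixes flow; stroke at Sf1)
bond 2 →I1  (I1: I, integral causality)
bond 0 →J1  (common-f at J1 fixed by 2)
bond 3 →J3  (prefer integral on C1)
bond 1 →J2  (J3: last free bond brings flow in)
bond 5 →I2  (common-e at J2 fixed by 1)

dq_C1/dt = F_Sf1 + p_I1/7 - p_I2/6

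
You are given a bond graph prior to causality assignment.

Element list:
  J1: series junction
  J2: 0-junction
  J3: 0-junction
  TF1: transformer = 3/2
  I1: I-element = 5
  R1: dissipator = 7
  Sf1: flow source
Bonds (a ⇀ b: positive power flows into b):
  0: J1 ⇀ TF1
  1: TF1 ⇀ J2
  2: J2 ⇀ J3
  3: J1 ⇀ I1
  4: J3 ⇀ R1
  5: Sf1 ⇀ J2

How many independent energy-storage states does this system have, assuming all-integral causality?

#5 →Sf1  (source Sf1 imposes f)
#3 →I1  (I1: I, integral causality)
#0 →J1  (J1: bond 3 brought flow, rest push out)
#1 →TF1  (TF TF1: opposite of bond 0)
#2 →J2  (only one effort-in slot at J2)
#4 →J3  (only one effort-in slot at J3)

1  (I1 all integral)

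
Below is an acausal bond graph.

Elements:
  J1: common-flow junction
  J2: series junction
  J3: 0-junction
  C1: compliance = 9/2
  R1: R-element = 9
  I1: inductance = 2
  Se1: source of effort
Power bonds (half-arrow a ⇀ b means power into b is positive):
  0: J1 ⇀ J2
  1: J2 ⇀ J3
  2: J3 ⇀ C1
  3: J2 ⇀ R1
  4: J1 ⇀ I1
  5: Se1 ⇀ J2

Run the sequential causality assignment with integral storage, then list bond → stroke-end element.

β5 →J2  (Se1 fixes effort; stroke away)
β2 →J3  (C1: C, integral causality)
β1 →J2  (J3 effort already set via bond 2)
β4 →I1  (prefer integral on I1)
β0 →J1  (1-jn J1 has f-setter on 4)
β3 →J2  (J2: bond 0 brought flow, rest push out)

#0 stroke→J1
#1 stroke→J2
#2 stroke→J3
#3 stroke→J2
#4 stroke→I1
#5 stroke→J2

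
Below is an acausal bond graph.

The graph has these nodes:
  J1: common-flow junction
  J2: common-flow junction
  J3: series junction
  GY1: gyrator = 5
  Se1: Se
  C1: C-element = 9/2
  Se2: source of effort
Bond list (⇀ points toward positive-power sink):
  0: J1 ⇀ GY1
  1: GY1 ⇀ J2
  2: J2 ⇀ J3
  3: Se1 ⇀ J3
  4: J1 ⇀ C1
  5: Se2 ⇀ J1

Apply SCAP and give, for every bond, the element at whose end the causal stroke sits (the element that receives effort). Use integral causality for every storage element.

#3 →J3  (Se1 fixes effort; stroke away)
#5 →J1  (Se2 (Se) sets effort on bond)
#2 →J2  (J3 needs exactly one f-in)
#1 →GY1  (J2: last free bond brings flow in)
#0 →GY1  (GY1 both-in/both-out from 1)
#4 →J1  (J1: bond 0 brought flow, rest push out)

β0 stroke at GY1
β1 stroke at GY1
β2 stroke at J2
β3 stroke at J3
β4 stroke at J1
β5 stroke at J1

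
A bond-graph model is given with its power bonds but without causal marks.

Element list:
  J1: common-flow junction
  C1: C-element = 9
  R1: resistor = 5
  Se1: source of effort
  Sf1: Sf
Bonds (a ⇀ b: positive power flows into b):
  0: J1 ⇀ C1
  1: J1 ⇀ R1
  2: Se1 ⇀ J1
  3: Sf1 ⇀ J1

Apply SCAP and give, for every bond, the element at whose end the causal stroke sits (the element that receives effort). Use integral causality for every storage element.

bond 2 →J1  (Se1 fixes effort; stroke away)
bond 3 →Sf1  (Sf1: flow source, stroke at near end)
bond 0 →J1  (J1: bond 3 brought flow, rest push out)
bond 1 →J1  (J1 flow already set via bond 3)

bond 0 |J1
bond 1 |J1
bond 2 |J1
bond 3 |Sf1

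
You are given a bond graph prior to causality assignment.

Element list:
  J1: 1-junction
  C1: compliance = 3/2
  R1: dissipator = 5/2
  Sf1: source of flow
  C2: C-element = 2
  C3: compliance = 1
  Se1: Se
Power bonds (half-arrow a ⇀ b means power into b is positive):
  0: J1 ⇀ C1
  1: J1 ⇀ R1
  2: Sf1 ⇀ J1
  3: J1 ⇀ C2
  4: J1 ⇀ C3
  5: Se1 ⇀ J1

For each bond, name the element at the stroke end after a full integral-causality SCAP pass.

bond 2 stroke at Sf1  (source Sf1 imposes f)
bond 5 stroke at J1  (Se1: effort source, stroke at far end)
bond 0 stroke at J1  (J1: bond 2 brought flow, rest push out)
bond 1 stroke at J1  (common-f at J1 fixed by 2)
bond 3 stroke at J1  (1-jn J1 has f-setter on 2)
bond 4 stroke at J1  (J1: bond 2 brought flow, rest push out)

β0 stroke at J1
β1 stroke at J1
β2 stroke at Sf1
β3 stroke at J1
β4 stroke at J1
β5 stroke at J1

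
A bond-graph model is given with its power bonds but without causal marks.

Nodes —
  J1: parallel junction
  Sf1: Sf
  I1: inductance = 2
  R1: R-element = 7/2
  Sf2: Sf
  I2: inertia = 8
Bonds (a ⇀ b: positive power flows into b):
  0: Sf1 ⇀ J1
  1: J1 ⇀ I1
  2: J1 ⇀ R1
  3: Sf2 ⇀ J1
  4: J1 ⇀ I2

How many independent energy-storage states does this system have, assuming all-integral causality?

#0 |Sf1  (source Sf1 imposes f)
#3 |Sf2  (Sf2 (Sf) sets flow on bond)
#1 |I1  (I1 outputs flow p/I1)
#4 |I2  (prefer integral on I2)
#2 |J1  (J1 needs exactly one e-in)

2  (I1, I2 all integral)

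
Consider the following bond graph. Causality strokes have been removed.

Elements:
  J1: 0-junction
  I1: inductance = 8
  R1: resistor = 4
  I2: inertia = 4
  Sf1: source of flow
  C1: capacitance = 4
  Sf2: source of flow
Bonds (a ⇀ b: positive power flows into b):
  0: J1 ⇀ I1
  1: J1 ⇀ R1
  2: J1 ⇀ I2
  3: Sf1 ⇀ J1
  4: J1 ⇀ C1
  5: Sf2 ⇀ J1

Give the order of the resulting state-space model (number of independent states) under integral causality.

β3 |Sf1  (Sf1 fixes flow; stroke at Sf1)
β5 |Sf2  (Sf2: flow source, stroke at near end)
β0 |I1  (I1: I, integral causality)
β2 |I2  (I2 outputs flow p/I2)
β4 |J1  (prefer integral on C1)
β1 |R1  (J1 effort already set via bond 4)

3  (C1, I1, I2 all integral)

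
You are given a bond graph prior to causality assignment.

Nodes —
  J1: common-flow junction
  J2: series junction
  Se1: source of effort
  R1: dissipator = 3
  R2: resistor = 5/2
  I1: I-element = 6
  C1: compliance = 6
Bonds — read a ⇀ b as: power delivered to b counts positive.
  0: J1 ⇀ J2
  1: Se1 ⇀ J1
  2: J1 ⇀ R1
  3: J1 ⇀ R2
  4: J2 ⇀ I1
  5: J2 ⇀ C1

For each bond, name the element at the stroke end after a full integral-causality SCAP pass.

b1 →J1  (Se1 (Se) sets effort on bond)
b4 →I1  (I1 integral (f out))
b0 →J2  (J2 flow already set via bond 4)
b5 →J2  (common-f at J2 fixed by 4)
b2 →J1  (J1 flow already set via bond 0)
b3 →J1  (1-jn J1 has f-setter on 0)

β0 |J2
β1 |J1
β2 |J1
β3 |J1
β4 |I1
β5 |J2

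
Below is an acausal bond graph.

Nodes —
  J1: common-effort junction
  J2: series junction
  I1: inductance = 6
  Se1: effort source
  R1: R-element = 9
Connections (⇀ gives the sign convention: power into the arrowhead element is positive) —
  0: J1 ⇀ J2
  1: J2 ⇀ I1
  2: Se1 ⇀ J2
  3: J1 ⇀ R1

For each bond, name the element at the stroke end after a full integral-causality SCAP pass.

β2 |J2  (source Se1 imposes e)
β1 |I1  (I1 integral (f out))
β0 |J2  (J2: bond 1 brought flow, rest push out)
β3 |J1  (closing 0-jn rule on J1)

b0 stroke at J2
b1 stroke at I1
b2 stroke at J2
b3 stroke at J1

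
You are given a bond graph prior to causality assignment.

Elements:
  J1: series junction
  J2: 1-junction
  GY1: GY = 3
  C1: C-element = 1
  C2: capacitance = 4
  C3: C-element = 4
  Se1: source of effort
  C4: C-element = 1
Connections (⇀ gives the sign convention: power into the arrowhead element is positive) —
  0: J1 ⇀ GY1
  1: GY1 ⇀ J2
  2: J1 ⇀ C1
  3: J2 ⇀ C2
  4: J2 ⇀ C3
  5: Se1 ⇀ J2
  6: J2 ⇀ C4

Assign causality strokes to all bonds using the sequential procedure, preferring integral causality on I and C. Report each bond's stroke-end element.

b0 →GY1
b1 →GY1
b2 →J1
b3 →J2
b4 →J2
b5 →J2
b6 →J2

#5 stroke at J2  (Se1 (Se) sets effort on bond)
#2 stroke at J1  (C1 outputs effort q/C1)
#0 stroke at GY1  (only one flow-in slot at J1)
#1 stroke at GY1  (GY GY1: same side as bond 0)
#3 stroke at J2  (common-f at J2 fixed by 1)
#4 stroke at J2  (J2: bond 1 brought flow, rest push out)
#6 stroke at J2  (1-jn J2 has f-setter on 1)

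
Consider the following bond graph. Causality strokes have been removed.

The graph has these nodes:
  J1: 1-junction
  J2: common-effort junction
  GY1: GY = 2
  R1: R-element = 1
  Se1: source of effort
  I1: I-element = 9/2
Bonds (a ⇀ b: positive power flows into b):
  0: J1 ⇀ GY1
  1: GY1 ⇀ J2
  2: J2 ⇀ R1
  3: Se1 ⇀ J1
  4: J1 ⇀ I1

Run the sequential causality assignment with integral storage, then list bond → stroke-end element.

#3 stroke→J1  (Se1 (Se) sets effort on bond)
#4 stroke→I1  (prefer integral on I1)
#0 stroke→J1  (J1: bond 4 brought flow, rest push out)
#1 stroke→J2  (GY GY1: same side as bond 0)
#2 stroke→R1  (common-e at J2 fixed by 1)

#0 stroke at J1
#1 stroke at J2
#2 stroke at R1
#3 stroke at J1
#4 stroke at I1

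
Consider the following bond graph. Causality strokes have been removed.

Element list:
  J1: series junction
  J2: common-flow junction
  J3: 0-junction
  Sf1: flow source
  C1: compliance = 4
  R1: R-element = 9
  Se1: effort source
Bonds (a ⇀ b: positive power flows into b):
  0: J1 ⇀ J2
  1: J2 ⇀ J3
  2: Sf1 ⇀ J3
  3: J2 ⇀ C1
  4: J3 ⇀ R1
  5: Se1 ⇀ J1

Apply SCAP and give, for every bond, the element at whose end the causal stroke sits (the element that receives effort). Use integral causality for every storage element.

bond 0 stroke at J2
bond 1 stroke at J3
bond 2 stroke at Sf1
bond 3 stroke at J2
bond 4 stroke at R1
bond 5 stroke at J1

bond 2 →Sf1  (Sf1: flow source, stroke at near end)
bond 5 →J1  (Se1 (Se) sets effort on bond)
bond 0 →J2  (only one flow-in slot at J1)
bond 3 →J2  (prefer integral on C1)
bond 1 →J3  (only one flow-in slot at J2)
bond 4 →R1  (0-jn J3 has e-setter on 1)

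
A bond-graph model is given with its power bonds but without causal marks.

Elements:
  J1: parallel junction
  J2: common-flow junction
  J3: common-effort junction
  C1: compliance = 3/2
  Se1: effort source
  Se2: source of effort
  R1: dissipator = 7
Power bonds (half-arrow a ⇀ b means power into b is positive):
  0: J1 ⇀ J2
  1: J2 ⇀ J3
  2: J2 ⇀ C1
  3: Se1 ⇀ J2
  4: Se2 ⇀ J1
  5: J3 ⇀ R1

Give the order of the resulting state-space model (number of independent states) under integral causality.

1  (C1 all integral)

β3 stroke→J2  (Se1: effort source, stroke at far end)
β4 stroke→J1  (Se2 (Se) sets effort on bond)
β0 stroke→J2  (J1 effort already set via bond 4)
β2 stroke→J2  (C1 outputs effort q/C1)
β1 stroke→J3  (J2 needs exactly one f-in)
β5 stroke→R1  (common-e at J3 fixed by 1)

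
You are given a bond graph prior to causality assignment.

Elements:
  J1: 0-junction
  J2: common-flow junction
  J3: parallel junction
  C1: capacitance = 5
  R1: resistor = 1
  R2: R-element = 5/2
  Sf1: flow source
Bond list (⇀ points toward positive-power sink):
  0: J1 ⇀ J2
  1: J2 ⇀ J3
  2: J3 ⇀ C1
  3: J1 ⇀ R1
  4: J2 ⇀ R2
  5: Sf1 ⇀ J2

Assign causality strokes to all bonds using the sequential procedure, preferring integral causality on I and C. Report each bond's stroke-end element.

b5 →Sf1  (Sf1: flow source, stroke at near end)
b0 →J2  (common-f at J2 fixed by 5)
b1 →J2  (J2 flow already set via bond 5)
b4 →J2  (J2: bond 5 brought flow, rest push out)
b2 →J3  (J3 needs exactly one e-in)
b3 →J1  (closing 0-jn rule on J1)

bond 0 →J2
bond 1 →J2
bond 2 →J3
bond 3 →J1
bond 4 →J2
bond 5 →Sf1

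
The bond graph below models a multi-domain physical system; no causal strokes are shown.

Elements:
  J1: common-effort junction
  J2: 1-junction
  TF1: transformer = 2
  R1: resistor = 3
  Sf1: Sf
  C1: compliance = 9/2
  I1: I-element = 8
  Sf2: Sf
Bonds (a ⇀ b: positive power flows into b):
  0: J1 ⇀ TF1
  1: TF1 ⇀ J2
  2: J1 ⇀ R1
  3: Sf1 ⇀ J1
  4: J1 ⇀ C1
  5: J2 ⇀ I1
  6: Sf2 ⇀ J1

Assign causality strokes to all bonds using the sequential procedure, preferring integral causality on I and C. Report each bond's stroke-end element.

#3 →Sf1  (Sf1: flow source, stroke at near end)
#6 →Sf2  (Sf2 fixes flow; stroke at Sf2)
#4 →J1  (C1 outputs effort q/C1)
#0 →TF1  (J1 effort already set via bond 4)
#2 →R1  (0-jn J1 has e-setter on 4)
#1 →J2  (TF1 one-in-one-out from 0)
#5 →I1  (J2 needs exactly one f-in)

#0 stroke at TF1
#1 stroke at J2
#2 stroke at R1
#3 stroke at Sf1
#4 stroke at J1
#5 stroke at I1
#6 stroke at Sf2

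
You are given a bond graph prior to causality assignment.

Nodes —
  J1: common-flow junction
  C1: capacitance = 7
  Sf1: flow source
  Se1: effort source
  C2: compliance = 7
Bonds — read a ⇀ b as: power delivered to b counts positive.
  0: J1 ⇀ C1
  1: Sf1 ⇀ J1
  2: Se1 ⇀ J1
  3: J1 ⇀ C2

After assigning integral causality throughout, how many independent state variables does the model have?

b1 stroke→Sf1  (Sf1: flow source, stroke at near end)
b2 stroke→J1  (Se1: effort source, stroke at far end)
b0 stroke→J1  (J1 flow already set via bond 1)
b3 stroke→J1  (common-f at J1 fixed by 1)

2  (C1, C2 all integral)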